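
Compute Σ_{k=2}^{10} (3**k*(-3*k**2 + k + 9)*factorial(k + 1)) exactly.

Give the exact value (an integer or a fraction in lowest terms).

Σ = -678829571481654

Ratio r(k) = 3*(k + 2)*(k - 3*(k + 1)**2 + 10)/(-3*k**2 + k + 9).
So A=3*k + 6 and B=1, with C=k**2 - k/3 - 3.
Key eq: (3*k + 6)·f(k+1) = (1)·f(k) + (k**2 - k/3 - 3).
Bound: deg f ≤ 1.
Solve for f: f(k) = (k - 3)/3 (degree 1 ≤ 1).
Then R = B(k−1)f/C = (k - 3)/(3*k**2 - k - 9), so s_k = R(k)·t_k = -3**k*(k - 3)*factorial(k + 1).
Verify: 3**k*(-3*k**2 + k + 9)*factorial(k + 1) matches t_k.
Telescoping: Σ = s_(11) − s_(2) = -678829571481600 − (54) = -678829571481654.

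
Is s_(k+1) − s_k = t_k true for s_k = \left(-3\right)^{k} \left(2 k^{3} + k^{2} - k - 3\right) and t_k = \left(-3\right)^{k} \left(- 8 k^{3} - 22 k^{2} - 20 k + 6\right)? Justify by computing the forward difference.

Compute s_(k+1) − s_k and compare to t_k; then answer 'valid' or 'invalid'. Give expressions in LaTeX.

s_(k+1) = (-3)**(k + 1)*(2*k**3 + 7*k**2 + 7*k - 1)
s_(k+1) − s_k = (-3)**k*(-8*k**3 - 22*k**2 - 20*k + 6)
(s_(k+1) − s_k) − t_k = 0

valid; difference matches t_k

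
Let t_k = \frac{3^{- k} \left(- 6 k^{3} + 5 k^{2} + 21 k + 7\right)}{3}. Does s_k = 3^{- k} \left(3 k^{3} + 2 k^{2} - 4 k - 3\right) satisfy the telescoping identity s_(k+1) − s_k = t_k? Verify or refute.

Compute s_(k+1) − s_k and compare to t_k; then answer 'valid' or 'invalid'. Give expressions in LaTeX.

valid (s_(k+1) − s_k reduces to t_k)

s_(k+1) = (3*k**3 + 11*k**2 + 9*k - 2)/(3*3**k)
s_(k+1) − s_k = (-6*k**3 + 5*k**2 + 21*k + 7)/(3*3**k)
(s_(k+1) − s_k) − t_k = 0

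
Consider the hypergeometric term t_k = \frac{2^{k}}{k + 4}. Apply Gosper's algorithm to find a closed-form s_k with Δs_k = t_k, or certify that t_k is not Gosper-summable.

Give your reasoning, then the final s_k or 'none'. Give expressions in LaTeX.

no hypergeometric antidifference exists

Step 1: r(k) = 2*(k + 4)/(k + 5).
A = 2*k + 8, B = k + 5, C = 1.
Solve (2*k + 8)·f(k+1) − (k + 4)·f(k) = 1.
Degrees (1,1,0) ⇒ d ≤ -1.
Negative degree bound (-1): no f exists, t_k not Gosper-summable.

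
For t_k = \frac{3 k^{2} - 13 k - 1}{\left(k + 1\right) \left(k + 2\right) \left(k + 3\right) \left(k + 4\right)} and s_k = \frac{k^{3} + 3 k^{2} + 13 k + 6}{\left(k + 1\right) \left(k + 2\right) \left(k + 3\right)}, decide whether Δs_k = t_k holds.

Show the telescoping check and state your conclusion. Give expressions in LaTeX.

s_(k+1) = (13*k + (k + 1)**3 + 3*(k + 1)**2 + 19)/((k + 2)*(k + 3)*(k + 4))
s_(k+1) − s_k = (3*k**2 - 13*k - 1)/(k**4 + 10*k**3 + 35*k**2 + 50*k + 24)
(s_(k+1) − s_k) − t_k = 0

Valid — Δs_k = t_k.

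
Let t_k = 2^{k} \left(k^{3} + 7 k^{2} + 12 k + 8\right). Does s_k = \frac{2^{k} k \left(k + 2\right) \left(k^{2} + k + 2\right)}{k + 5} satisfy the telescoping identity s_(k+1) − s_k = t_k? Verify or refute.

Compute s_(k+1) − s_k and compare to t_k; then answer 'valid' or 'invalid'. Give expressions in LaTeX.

Invalid: residual \frac{3 \cdot 2^{k} \left(- k^{4} - 11 k^{3} - 46 k^{2} - 66 k - 40\right)}{k^{2} + 11 k + 30} ≠ 0.

s_(k+1) = 2**(k + 1)*(k + 1)*(k + 3)*(k + (k + 1)**2 + 3)/(k + 6)
s_(k+1) − s_k = 2**k*(k**5 + 15*k**4 + 86*k**3 + 212*k**2 + 250*k + 120)/(k**2 + 11*k + 30)
(s_(k+1) − s_k) − t_k = 3*2**k*(-k**4 - 11*k**3 - 46*k**2 - 66*k - 40)/(k**2 + 11*k + 30)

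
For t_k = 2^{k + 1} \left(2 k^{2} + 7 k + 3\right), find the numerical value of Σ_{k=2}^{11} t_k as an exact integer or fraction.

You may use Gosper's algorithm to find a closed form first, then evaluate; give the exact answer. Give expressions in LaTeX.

The ratio is 2*(2*k**2 + 11*k + 12)/(2*k**2 + 7*k + 3).
Take A(k)=2, B(k)=1, C(k)=k**2 + 7*k/2 + 3/2.
Solve (2)·f(k+1) − (1)·f(k) = k**2 + 7*k/2 + 3/2.
Degrees (0,0,2) ⇒ d ≤ 2.
Coefficient equations give f(k) = (2*k**2 - k + 1)/2.
Certificate R = B(k−1)f/C = (2*k**2 - k + 1)/((k + 3)*(2*k + 1)) gives s_k = 2**(k + 1)*(2*k**2 - k + 1).
Verify: 2**(k + 1)*(2*k**2 + 7*k + 3) matches t_k.
Evaluate s at k=12 and k=2: 2269184 and 56; difference 2269128.

Σ = 2269128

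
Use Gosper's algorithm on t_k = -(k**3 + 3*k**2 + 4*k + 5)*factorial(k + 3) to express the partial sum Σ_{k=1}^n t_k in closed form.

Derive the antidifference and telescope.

The ratio is (k**4 + 10*k**3 + 37*k**2 + 65*k + 52)/(k**3 + 3*k**2 + 4*k + 5).
Take A(k)=k + 4, B(k)=1, C(k)=k**3 + 3*k**2 + 4*k + 5.
Key eq: (k + 4)·f(k+1) = (1)·f(k) + (k**3 + 3*k**2 + 4*k + 5).
d = 2 from the (1,0,3) case.
Solve for f: f(k) = k**2 - 2*k + 3 (degree 2 ≤ 2).
Certificate R = B(k−1)f/C = (k**2 - 2*k + 3)/(k**3 + 3*k**2 + 4*k + 5) gives s_k = -(k**2 - 2*k + 3)*factorial(k + 3).
s_(k+1) − s_k = -(k**3 + 3*k**2 + 4*k + 5)*factorial(k + 3) = t_k.
s_(n+1) = -(n**2 + 2)*factorial(n + 4) and s_(1) = -48, so S(n) = -n**2*factorial(n + 4) - 2*factorial(n + 4) + 48.

S(n) = -n**2*factorial(n + 4) - 2*factorial(n + 4) + 48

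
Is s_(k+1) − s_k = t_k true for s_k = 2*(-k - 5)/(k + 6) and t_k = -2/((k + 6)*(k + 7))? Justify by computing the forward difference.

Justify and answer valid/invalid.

s_(k+1) = 2*(-k - 6)/(k + 7)
s_(k+1) − s_k = -2/(k**2 + 13*k + 42)
(s_(k+1) − s_k) − t_k = 0

valid; difference matches t_k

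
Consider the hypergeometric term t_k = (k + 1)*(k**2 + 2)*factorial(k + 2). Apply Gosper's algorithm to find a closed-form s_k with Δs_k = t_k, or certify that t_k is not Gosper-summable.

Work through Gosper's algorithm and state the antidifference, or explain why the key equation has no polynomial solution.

The ratio is (k + 2)*(k + 3)*((k + 1)**2 + 2)/((k + 1)*(k**2 + 2)).
Normal form (A,B,C) = (k + 3, 1, k**3 + k**2 + 2*k + 2).
Set up (k + 3)·f(k+1) − (1)·f(k) − (k**3 + k**2 + 2*k + 2) = 0.
d = 2 from the (1,0,3) case.
Match coefficients ⇒ f(k) = k**2 - 3*k + 4.
So s_k = (B(k−1)f/C)·t_k = ((k**2 - 3*k + 4)/((k + 1)*(k**2 + 2)))·t_k = (k**2 - 3*k + 4)*factorial(k + 2).
s_(k+1) − s_k = (k + 1)*(k**2 + 2)*factorial(k + 2) = t_k.

s_k = (k**2 - 3*k + 4)*factorial(k + 2)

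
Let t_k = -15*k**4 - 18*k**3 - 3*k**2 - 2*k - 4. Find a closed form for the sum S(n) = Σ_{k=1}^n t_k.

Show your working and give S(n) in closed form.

Step 1: r(k) = (15*k**4 + 78*k**3 + 147*k**2 + 122*k + 42)/(15*k**4 + 18*k**3 + 3*k**2 + 2*k + 4).
So A=1 and B=1, with C=k**4 + 6*k**3/5 + k**2/5 + 2*k/15 + 4/15.
Key eq: (1)·f(k+1) = (1)·f(k) + (k**4 + 6*k**3/5 + k**2/5 + 2*k/15 + 4/15).
From deg A=0, deg B=0, deg C=4: d=5.
Solving with deg f ≤ 5: f(k) = k*(3*k**4 - 3*k**3 - 3*k**2 + 4*k + 3)/15.
So s_k = (B(k−1)f/C)·t_k = (k*(3*k**4 - 3*k**3 - 3*k**2 + 4*k + 3)/(15*k**4 + 18*k**3 + 3*k**2 + 2*k + 4))·t_k = k*(-3*k**4 + 3*k**3 + 3*k**2 - 4*k - 3).
Verify: -15*k**4 - 18*k**3 - 3*k**2 - 2*k - 4 matches t_k.
Evaluate: s_(n+1) = -3*n**5 - 12*n**4 - 15*n**3 - 7*n**2 - 5*n - 4; subtract s_(1) = -4 ⇒ S(n) = n*(-3*n**4 - 12*n**3 - 15*n**2 - 7*n - 5).

S(n) = n*(-3*n**4 - 12*n**3 - 15*n**2 - 7*n - 5)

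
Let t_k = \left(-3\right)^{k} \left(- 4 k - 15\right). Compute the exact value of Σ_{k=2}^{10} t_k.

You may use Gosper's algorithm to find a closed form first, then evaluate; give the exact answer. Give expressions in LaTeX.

Σ = -2480103

Compute t_(k+1)/t_k: get 3*(-4*k - 19)/(4*k + 15).
Take A(k)=-3, B(k)=1, C(k)=k + 15/4.
f must satisfy (-3)·f(k+1) − (1)·f(k) = k + 15/4.
Degrees (0,0,1) ⇒ d ≤ 1.
A polynomial solution: f(k) = -(k + 3)/4.
Certificate R = B(k−1)f/C = -(k + 3)/(4*k + 15) gives s_k = (-3)**k*(k + 3).
s_(k+1) − s_k = (-3)**k*(-4*k - 15) = t_k.
Σ_(k=2)^(10) t_k = s_(11) − s_(2) = -2480058 − (45) = -2480103.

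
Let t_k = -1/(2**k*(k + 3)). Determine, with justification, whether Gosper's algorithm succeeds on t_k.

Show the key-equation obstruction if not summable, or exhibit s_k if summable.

No; the degree bound rules out any f.

The ratio is (k + 3)/(2*(k + 4)).
So A=k/2 + 3/2 and B=k + 4, with C=1.
Need (k/2 + 3/2)·f(k+1) − (k + 3)·f(k) = 1.
From deg A=1, deg B=1, deg C=0: d=-1.
Bound -1 < 0, so the key equation has no polynomial solution.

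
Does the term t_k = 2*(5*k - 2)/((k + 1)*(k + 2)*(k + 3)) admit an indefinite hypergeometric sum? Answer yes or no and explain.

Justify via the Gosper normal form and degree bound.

Yes. s_k = k*(3*k - 11)/(2*(k + 1)*(k + 2)).

t_(k+1)/t_k = (k + 1)*(5*k + 3)/((k + 4)*(5*k - 2)).
Normal form (A,B,C) = (k + 1, k + 4, k - 2/5).
Key eq: (k + 1)·f(k+1) = (k + 3)·f(k) + (k - 2/5).
Bound: deg f ≤ 2.
Match coefficients ⇒ f(k) = k*(3*k - 11)/20.
So s_k = (B(k−1)f/C)·t_k = (k*(k + 3)*(3*k - 11)/(4*(5*k - 2)))·t_k = k*(3*k - 11)/(2*(k + 1)*(k + 2)).
Verify: 2*(5*k - 2)/(k**3 + 6*k**2 + 11*k + 6) matches t_k.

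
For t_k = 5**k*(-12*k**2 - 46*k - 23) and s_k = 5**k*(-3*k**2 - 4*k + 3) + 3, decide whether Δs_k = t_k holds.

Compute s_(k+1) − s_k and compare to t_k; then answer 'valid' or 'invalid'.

s_(k+1) = -5*5**k*(4*k + 3*(k + 1)**2 + 1) + 3
s_(k+1) − s_k = 5**k*(-12*k**2 - 46*k - 23)
(s_(k+1) − s_k) − t_k = 0

Valid: the claim telescopes to t_k.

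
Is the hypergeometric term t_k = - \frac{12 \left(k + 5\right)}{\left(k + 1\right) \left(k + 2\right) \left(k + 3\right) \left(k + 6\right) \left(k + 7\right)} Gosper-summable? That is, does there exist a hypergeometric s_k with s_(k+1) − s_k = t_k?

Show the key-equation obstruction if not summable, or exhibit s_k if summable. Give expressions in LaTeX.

Yes. s_k = \frac{k \left(- k^{2} - 9 k - 20\right)}{3 \left(k^{3} + 9 k^{2} + 20 k + 12\right)}.

t_(k+1)/t_k = (k + 1)*(k + 6)**2/((k + 4)*(k + 5)*(k + 8)).
Normal form (A,B,C) = (k + 1, k + 8, k**3 + 14*k**2 + 65*k + 100).
Need (k + 1)·f(k+1) − (k + 7)·f(k) = k**3 + 14*k**2 + 65*k + 100.
Bound: deg f ≤ 6.
A polynomial solution: f(k) = k*(k + 3)*(k + 4)**2*(k + 5)**2/36.
Certificate R = B(k−1)f/C = k*(k + 3)*(k + 4)*(k + 7)/36 gives s_k = k*(-k**2 - 9*k - 20)/(3*(k**3 + 9*k**2 + 20*k + 12)).
s_(k+1) − s_k = 12*(-k - 5)/(k**5 + 19*k**4 + 131*k**3 + 401*k**2 + 540*k + 252) = t_k.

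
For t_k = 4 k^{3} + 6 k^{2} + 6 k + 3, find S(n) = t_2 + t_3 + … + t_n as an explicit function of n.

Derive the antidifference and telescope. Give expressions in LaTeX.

t_(k+1)/t_k = (4*k**3 + 18*k**2 + 30*k + 19)/(4*k**3 + 6*k**2 + 6*k + 3).
A = 1, B = 1, C = k**3 + 3*k**2/2 + 3*k/2 + 3/4.
Solve (1)·f(k+1) − (1)·f(k) = k**3 + 3*k**2/2 + 3*k/2 + 3/4.
deg f ≤ 4 (via 0,0,3).
Solve for f: f(k) = k*(k**3 + k + 1)/4 (degree 4 ≤ 4).
Then R = B(k−1)f/C = k*(k**3 + k + 1)/(4*k**3 + 6*k**2 + 6*k + 3), so s_k = R(k)·t_k = k*(k**3 + k + 1).
Verify: 4*k**3 + 6*k**2 + 6*k + 3 matches t_k.
Σ_(k=2)^n t_k = s_(n+1) − s_(2) = (n**4 + 4*n**3 + 7*n**2 + 7*n + 3) − (22), i.e. n**4 + 4*n**3 + 7*n**2 + 7*n - 19.

S(n) = n^{4} + 4 n^{3} + 7 n^{2} + 7 n - 19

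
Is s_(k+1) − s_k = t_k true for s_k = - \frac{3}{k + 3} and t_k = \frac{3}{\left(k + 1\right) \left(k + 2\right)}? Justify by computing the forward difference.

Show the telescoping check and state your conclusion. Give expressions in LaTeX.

s_(k+1) = -3/(k + 4)
s_(k+1) − s_k = 3/((k + 3)*(k + 4))
(s_(k+1) − s_k) − t_k = 6*(-2*k - 5)/(k**4 + 10*k**3 + 35*k**2 + 50*k + 24)

Invalid: residual \frac{6 \left(- 2 k - 5\right)}{k^{4} + 10 k^{3} + 35 k^{2} + 50 k + 24} ≠ 0.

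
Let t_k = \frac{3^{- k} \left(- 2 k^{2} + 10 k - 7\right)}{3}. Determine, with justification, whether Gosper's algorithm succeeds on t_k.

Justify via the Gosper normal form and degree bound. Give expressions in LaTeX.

Yes. s_k = 3^{- k} \left(k^{2} - 4 k + 2\right).

The ratio is (2*k**2 - 6*k - 1)/(3*(2*k**2 - 10*k + 7)).
Factor: A=1/3; B=1; C=k**2 - 5*k + 7/2.
Need (1/3)·f(k+1) − (1)·f(k) = k**2 - 5*k + 7/2.
Degrees (0,0,2) ⇒ d ≤ 2.
Solving with deg f ≤ 2: f(k) = -3*(k**2 - 4*k + 2)/2.
So s_k = (B(k−1)f/C)·t_k = (-3*(k**2 - 4*k + 2)/(2*k**2 - 10*k + 7))·t_k = (k**2 - 4*k + 2)/3**k.
Check: Δs_k = (-2*k**2 + 10*k - 7)/(3*3**k). ✓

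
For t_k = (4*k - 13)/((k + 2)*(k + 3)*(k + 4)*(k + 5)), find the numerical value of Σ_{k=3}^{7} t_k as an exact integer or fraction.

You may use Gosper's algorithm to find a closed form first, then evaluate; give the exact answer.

Step 1: r(k) = (k + 2)*(4*k - 9)/((k + 6)*(4*k - 13)).
Factor: A=k + 2; B=k + 6; C=k - 13/4.
Solve (k + 2)·f(k+1) − (k + 5)·f(k) = k - 13/4.
deg f ≤ 3 (via 1,1,1).
Coefficient equations give f(k) = -k*(k**2 + 9*k + 42)/32.
Certificate R = B(k−1)f/C = -k*(k + 5)*(k**2 + 9*k + 42)/(8*(4*k - 13)) gives s_k = k*(-k**2 - 9*k - 42)/(8*(k + 2)*(k + 3)*(k + 4)).
Verify: (4*k - 13)/(k**4 + 14*k**3 + 71*k**2 + 154*k + 120) matches t_k.
Sum = s_(8) − s_(3); s_(8) = -89/660, s_(3) = -39/280 ⇒ 41/9240.

Σ = 41/9240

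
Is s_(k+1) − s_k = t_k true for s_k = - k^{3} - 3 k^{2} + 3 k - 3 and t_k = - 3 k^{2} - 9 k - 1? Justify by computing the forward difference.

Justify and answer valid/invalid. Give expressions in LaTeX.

s_(k+1) = 3*k - (k + 1)**3 - 3*(k + 1)**2
s_(k+1) − s_k = -3*k**2 - 9*k - 1
(s_(k+1) − s_k) − t_k = 0

valid (s_(k+1) − s_k reduces to t_k)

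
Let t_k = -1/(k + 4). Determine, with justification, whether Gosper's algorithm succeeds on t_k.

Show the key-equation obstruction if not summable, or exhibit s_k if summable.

r(k) = (k + 4)/(k + 5) after simplifying.
Gosper form: A/B · C(k+1)/C(k) with A=k + 4, B=k + 5, C=1.
Need (k + 4)·f(k+1) − (k + 4)·f(k) = 1.
From deg A=1, deg B=1, deg C=0: d=0.
Put f(k) = c0: A·f(k+1) − B(k−1)·f(k) − C = -1; need -1 = 0 — inconsistent ⇒ no f, not summable.

No — key equation has no polynomial f.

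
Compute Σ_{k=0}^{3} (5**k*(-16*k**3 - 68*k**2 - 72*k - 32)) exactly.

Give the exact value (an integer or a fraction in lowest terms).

t_(k+1)/t_k = 5*(4*k**3 + 29*k**2 + 64*k + 47)/(4*k**3 + 17*k**2 + 18*k + 8).
Gosper form: A/B · C(k+1)/C(k) with A=5, B=1, C=k**3 + 17*k**2/4 + 9*k/2 + 2.
Solve (5)·f(k+1) − (1)·f(k) = k**3 + 17*k**2/4 + 9*k/2 + 2.
Degrees (0,0,3) ⇒ d ≤ 3.
Solving with deg f ≤ 3: f(k) = (4*k**3 + 2*k**2 - 2*k + 3)/16.
Then R = B(k−1)f/C = (4*k**3 + 2*k**2 - 2*k + 3)/(4*(4*k**3 + 17*k**2 + 18*k + 8)), so s_k = R(k)·t_k = 5**k*(-4*k**3 - 2*k**2 + 2*k - 3).
Check: Δs_k = 5**k*(-16*k**3 - 68*k**2 - 72*k - 32). ✓
Evaluate s at k=4 and k=0: -176875 and -3; difference -176872.

Σ = -176872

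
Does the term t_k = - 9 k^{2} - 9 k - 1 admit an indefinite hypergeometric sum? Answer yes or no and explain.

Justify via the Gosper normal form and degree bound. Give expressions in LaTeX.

r(k) = (9*k**2 + 27*k + 19)/(9*k**2 + 9*k + 1) after simplifying.
Gosper form: A/B · C(k+1)/C(k) with A=1, B=1, C=k**2 + k + 1/9.
f must satisfy (1)·f(k+1) − (1)·f(k) = k**2 + k + 1/9.
From deg A=0, deg B=0, deg C=2: d=3.
Match coefficients ⇒ f(k) = k*(3*k**2 - 2)/9.
R(k) = B(k−1)·f(k)/C(k) = k*(3*k**2 - 2)/(9*k**2 + 9*k + 1); s_k = R·t_k = k*(2 - 3*k**2).
Δs = -9*k**2 - 9*k - 1, as required.

Yes. s_k = k \left(2 - 3 k^{2}\right).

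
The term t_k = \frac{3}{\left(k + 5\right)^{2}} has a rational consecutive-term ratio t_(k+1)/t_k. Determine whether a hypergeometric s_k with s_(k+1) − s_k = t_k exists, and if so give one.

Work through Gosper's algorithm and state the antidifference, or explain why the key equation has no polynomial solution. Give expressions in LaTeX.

none — t_k is not Gosper-summable

Ratio r(k) = (k + 5)**2/(k + 6)**2.
So A=k**2 + 10*k + 25 and B=k**2 + 12*k + 36, with C=1.
f must satisfy (k**2 + 10*k + 25)·f(k+1) − (k**2 + 10*k + 25)·f(k) = 1.
Bound: deg f ≤ 0.
Put f(k) = c0: A·f(k+1) − B(k−1)·f(k) − C = -1; need -1 = 0 — inconsistent ⇒ no f, not summable.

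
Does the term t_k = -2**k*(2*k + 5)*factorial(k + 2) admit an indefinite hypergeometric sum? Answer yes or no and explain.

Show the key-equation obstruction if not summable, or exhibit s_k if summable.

Ratio r(k) = 2*(k + 3)*(2*k + 7)/(2*k + 5).
Gosper form: A/B · C(k+1)/C(k) with A=2*k + 6, B=1, C=k + 5/2.
Set up (2*k + 6)·f(k+1) − (1)·f(k) − (k + 5/2) = 0.
From deg A=1, deg B=0, deg C=1: d=0.
Solving with deg f ≤ 0: f(k) = 1/2.
Get s_k = R·t_k = -2**k*factorial(k + 2) with R(k) = B(k−1)f(k)/C(k) = 1/(2*k + 5).
s_(k+1) − s_k = -2**k*(2*k + 5)*factorial(k + 2) = t_k.

Yes. s_k = -2**k*factorial(k + 2).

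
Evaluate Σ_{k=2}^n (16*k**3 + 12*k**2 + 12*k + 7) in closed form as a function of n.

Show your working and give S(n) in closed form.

Step 1: r(k) = (16*k**3 + 60*k**2 + 84*k + 47)/(16*k**3 + 12*k**2 + 12*k + 7).
Factor: A=1; B=1; C=k**3 + 3*k**2/4 + 3*k/4 + 7/16.
Key eq: (1)·f(k+1) = (1)·f(k) + (k**3 + 3*k**2/4 + 3*k/4 + 7/16).
Bound: deg f ≤ 4.
Coefficient equations give f(k) = k*(4*k**3 - 4*k**2 + 4*k + 3)/16.
Certificate R = B(k−1)f/C = k*(4*k**3 - 4*k**2 + 4*k + 3)/(16*k**3 + 12*k**2 + 12*k + 7) gives s_k = k*(4*k**3 - 4*k**2 + 4*k + 3).
Check: Δs_k = 16*k**3 + 12*k**2 + 12*k + 7. ✓
Telescope: S(n) = s_(n+1) − s_(2) = 4*n**4 + 12*n**3 + 16*n**2 + 15*n + 7 − (54) = 4*n**4 + 12*n**3 + 16*n**2 + 15*n - 47.

S(n) = 4*n**4 + 12*n**3 + 16*n**2 + 15*n - 47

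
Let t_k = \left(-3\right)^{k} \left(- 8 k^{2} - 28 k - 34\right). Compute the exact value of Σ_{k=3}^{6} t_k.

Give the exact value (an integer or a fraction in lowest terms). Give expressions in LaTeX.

r(k) = 3*(-4*k**2 - 22*k - 35)/(4*k**2 + 14*k + 17) after simplifying.
Normal form (A,B,C) = (-3, 1, k**2 + 7*k/2 + 17/4).
Solve (-3)·f(k+1) − (1)·f(k) = k**2 + 7*k/2 + 17/4.
deg f ≤ 2 (via 0,0,2).
Solve for f: f(k) = -(k**2 + 2*k + 2)/4 (degree 2 ≤ 2).
R(k) = B(k−1)·f(k)/C(k) = -(k**2 + 2*k + 2)/(4*k**2 + 14*k + 17); s_k = R·t_k = 2*(-3)**k*(k**2 + 2*k + 2).
Verify: (-3)**k*(-8*k**2 - 28*k - 34) matches t_k.
Telescoping: Σ = s_(7) − s_(3) = -284310 − (-918) = -283392.

Σ = -283392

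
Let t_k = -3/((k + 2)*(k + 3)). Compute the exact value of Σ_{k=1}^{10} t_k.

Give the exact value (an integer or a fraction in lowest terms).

Ratio r(k) = (k + 2)/(k + 4).
So A=k + 2 and B=k + 4, with C=1.
f must satisfy (k + 2)·f(k+1) − (k + 3)·f(k) = 1.
From deg A=1, deg B=1, deg C=0: d=1.
Solve for f: f(k) = k/2 (degree 1 ≤ 1).
So s_k = (B(k−1)f/C)·t_k = (k*(k + 3)/2)·t_k = -3*k/(2*k + 4).
Δs = -3/(k**2 + 5*k + 6), as required.
Evaluate s at k=11 and k=1: -33/26 and -1/2; difference -10/13.

Σ = -10/13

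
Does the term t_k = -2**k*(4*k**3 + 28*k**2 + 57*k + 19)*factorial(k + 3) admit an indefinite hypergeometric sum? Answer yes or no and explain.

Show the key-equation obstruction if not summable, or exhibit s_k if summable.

Compute t_(k+1)/t_k: get 2*(4*k**4 + 56*k**3 + 285*k**2 + 608*k + 432)/(4*k**3 + 28*k**2 + 57*k + 19).
Take A(k)=2*k + 8, B(k)=1, C(k)=k**3 + 7*k**2 + 57*k/4 + 19/4.
Key eq: (2*k + 8)·f(k+1) = (1)·f(k) + (k**3 + 7*k**2 + 57*k/4 + 19/4).
Degrees (1,0,3) ⇒ d ≤ 2.
Coefficient equations give f(k) = (2*k**2 + 3*k - 3)/4.
R(k) = B(k−1)·f(k)/C(k) = (2*k**2 + 3*k - 3)/(4*k**3 + 28*k**2 + 57*k + 19); s_k = R·t_k = -2**k*(2*k**2 + 3*k - 3)*factorial(k + 3).
s_(k+1) − s_k = -2**k*(4*k**3 + 28*k**2 + 57*k + 19)*factorial(k + 3) = t_k.

Yes. s_k = -2**k*(2*k**2 + 3*k - 3)*factorial(k + 3).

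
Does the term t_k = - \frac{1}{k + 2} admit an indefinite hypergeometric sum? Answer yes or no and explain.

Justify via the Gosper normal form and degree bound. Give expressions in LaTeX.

No — t_k has no hypergeometric antidifference.

Ratio r(k) = (k + 2)/(k + 3).
So A=k + 2 and B=k + 3, with C=1.
Key eq: (k + 2)·f(k+1) = (k + 2)·f(k) + (1).
Bound: deg f ≤ 0.
f = c0 ⇒ A·f(k+1) − B(k−1)·f(k) − C = -1. The system {-1 = 0} is inconsistent; no antidifference.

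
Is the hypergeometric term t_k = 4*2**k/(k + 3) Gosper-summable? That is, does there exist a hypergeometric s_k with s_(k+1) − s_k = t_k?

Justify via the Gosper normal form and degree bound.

r(k) = 2*(k + 3)/(k + 4) after simplifying.
A = 2*k + 6, B = k + 4, C = 1.
Need (2*k + 6)·f(k+1) − (k + 3)·f(k) = 1.
deg f ≤ -1 (via 1,1,0).
deg f ≤ -1 is impossible — no certificate.

No — negative degree bound, so no certificate f.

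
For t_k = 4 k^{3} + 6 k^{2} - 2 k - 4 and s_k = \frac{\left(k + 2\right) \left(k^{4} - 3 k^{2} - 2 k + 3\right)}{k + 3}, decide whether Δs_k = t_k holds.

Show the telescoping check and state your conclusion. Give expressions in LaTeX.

Invalid: residual \frac{- 3 k^{4} - 18 k^{3} - 19 k^{2} + 8 k + 15}{k^{2} + 7 k + 12} ≠ 0.

s_(k+1) = -(k + 3)*(2*k - (k + 1)**4 + 3*(k + 1)**2 - 1)/(k + 4)
s_(k+1) − s_k = (4*k**5 + 31*k**4 + 70*k**3 + 35*k**2 - 44*k - 33)/(k**2 + 7*k + 12)
(s_(k+1) − s_k) − t_k = (-3*k**4 - 18*k**3 - 19*k**2 + 8*k + 15)/(k**2 + 7*k + 12)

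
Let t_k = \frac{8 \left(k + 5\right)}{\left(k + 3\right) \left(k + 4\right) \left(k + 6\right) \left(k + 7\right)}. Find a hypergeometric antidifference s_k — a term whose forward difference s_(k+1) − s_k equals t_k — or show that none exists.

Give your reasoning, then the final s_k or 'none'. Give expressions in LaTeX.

Ratio r(k) = (k + 3)*(k + 6)**2/((k + 5)**2*(k + 8)).
Take A(k)=k + 3, B(k)=k + 8, C(k)=k**2 + 10*k + 25.
Set up (k + 3)·f(k+1) − (k + 7)·f(k) − (k**2 + 10*k + 25) = 0.
From deg A=1, deg B=1, deg C=2: d=4.
A polynomial solution: f(k) = k*(k + 4)*(k + 5)*(k + 9)/36.
Certificate R = B(k−1)f/C = k*(k + 4)*(k + 7)*(k + 9)/(36*(k + 5)) gives s_k = 2*k*(k + 9)/(9*(k**2 + 9*k + 18)).
s_(k+1) − s_k = 8*(k + 5)/(k**4 + 20*k**3 + 145*k**2 + 450*k + 504) = t_k.

s_k = \frac{2 k \left(k + 9\right)}{9 \left(k^{2} + 9 k + 18\right)}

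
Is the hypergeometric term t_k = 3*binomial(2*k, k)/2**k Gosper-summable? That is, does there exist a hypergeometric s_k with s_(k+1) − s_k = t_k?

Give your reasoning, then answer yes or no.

No. Not Gosper-summable.

Compute t_(k+1)/t_k: get (2*k + 1)/(k + 1).
Gosper form: A/B · C(k+1)/C(k) with A=2*k + 1, B=k + 1, C=1.
Need (2*k + 1)·f(k+1) − (k)·f(k) = 1.
Degrees (1,1,0) ⇒ d ≤ -1.
Negative degree bound (-1): no f exists, t_k not Gosper-summable.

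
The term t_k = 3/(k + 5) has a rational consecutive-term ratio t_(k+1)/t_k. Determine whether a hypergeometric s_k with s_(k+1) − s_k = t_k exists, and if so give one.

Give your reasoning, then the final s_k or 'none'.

The ratio is (k + 5)/(k + 6).
Normal form (A,B,C) = (k + 5, k + 6, 1).
Need (k + 5)·f(k+1) − (k + 5)·f(k) = 1.
From deg A=1, deg B=1, deg C=0: d=0.
Write f(k) = c0. Then LHS − RHS = -1, requiring -1 = 0: contradictory. No certificate.

none — t_k is not Gosper-summable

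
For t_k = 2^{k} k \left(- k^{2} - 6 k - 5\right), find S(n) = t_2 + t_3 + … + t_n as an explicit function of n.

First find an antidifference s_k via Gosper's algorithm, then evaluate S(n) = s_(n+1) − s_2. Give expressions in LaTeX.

The ratio is 2*(k**2 + 8*k + 12)/(k*(k + 5)).
Gosper form: A/B · C(k+1)/C(k) with A=2, B=1, C=k**3 + 6*k**2 + 5*k.
Need (2)·f(k+1) − (1)·f(k) = k**3 + 6*k**2 + 5*k.
Degrees (0,0,3) ⇒ d ≤ 3.
Coefficient equations give f(k) = k*(k - 1)*(k + 1).
Get s_k = R·t_k = 2**k*k*(1 - k**2) with R(k) = B(k−1)f(k)/C(k) = (k - 1)/(k + 5).
Check: Δs_k = 2**k*k*(-k**2 - 6*k - 5). ✓
Evaluate: s_(n+1) = 2**(n + 1)*n*(-n**2 - 3*n - 2); subtract s_(2) = -24 ⇒ S(n) = -2*2**n*n**3 - 6*2**n*n**2 - 4*2**n*n + 24.

S(n) = - 2 \cdot 2^{n} n^{3} - 6 \cdot 2^{n} n^{2} - 4 \cdot 2^{n} n + 24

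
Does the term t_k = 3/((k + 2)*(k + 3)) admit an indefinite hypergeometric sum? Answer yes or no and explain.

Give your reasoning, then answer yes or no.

r(k) = (k + 2)/(k + 4) after simplifying.
Factor: A=k + 2; B=k + 4; C=1.
Solve (k + 2)·f(k+1) − (k + 3)·f(k) = 1.
From deg A=1, deg B=1, deg C=0: d=1.
Solving with deg f ≤ 1: f(k) = k/2.
Then R = B(k−1)f/C = k*(k + 3)/2, so s_k = R(k)·t_k = 3*k/(2*(k + 2)).
Verify: 3/(k**2 + 5*k + 6) matches t_k.

Yes. s_k = 3*k/(2*(k + 2)).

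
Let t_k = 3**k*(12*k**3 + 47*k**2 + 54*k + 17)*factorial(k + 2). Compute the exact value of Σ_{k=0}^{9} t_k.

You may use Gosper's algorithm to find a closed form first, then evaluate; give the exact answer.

The ratio is 3*(12*k**4 + 119*k**3 + 433*k**2 + 682*k + 390)/(12*k**3 + 47*k**2 + 54*k + 17).
Normal form (A,B,C) = (3*k + 9, 1, k**3 + 47*k**2/12 + 9*k/2 + 17/12).
Need (3*k + 9)·f(k+1) − (1)·f(k) = k**3 + 47*k**2/12 + 9*k/2 + 17/12.
d = 2 from the (1,0,3) case.
Solve for f: f(k) = (4*k**2 - 3*k + 1)/12 (degree 2 ≤ 2).
Certificate R = B(k−1)f/C = (4*k**2 - 3*k + 1)/(12*k**3 + 47*k**2 + 54*k + 17) gives s_k = 3**k*(4*k**2 - 3*k + 1)*factorial(k + 2).
Verify: 3**k*(12*k**3 + 47*k**2 + 54*k + 17)*factorial(k + 2) matches t_k.
Telescoping: Σ = s_(10) − s_(0) = 10493573792486400 − (2) = 10493573792486398.

Σ = 10493573792486398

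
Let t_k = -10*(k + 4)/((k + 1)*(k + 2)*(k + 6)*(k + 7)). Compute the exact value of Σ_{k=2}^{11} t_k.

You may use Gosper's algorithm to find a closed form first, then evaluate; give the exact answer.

r(k) = (k + 1)*(k + 5)*(k + 6)/((k + 3)*(k + 4)*(k + 8)) after simplifying.
Take A(k)=k + 1, B(k)=k + 8, C(k)=k**4 + 16*k**3 + 95*k**2 + 248*k + 240.
Key eq: (k + 1)·f(k+1) = (k + 7)·f(k) + (k**4 + 16*k**3 + 95*k**2 + 248*k + 240).
deg f ≤ 6 (via 1,1,4).
Coefficient equations give f(k) = k*(k + 2)*(k + 3)*(k + 4)*(k + 5)*(k + 7)/12.
R(k) = B(k−1)·f(k)/C(k) = k*(k + 2)*(k + 7)**2/(12*(k + 4)); s_k = R·t_k = 5*k*(-k - 7)/(6*(k**2 + 7*k + 6)).
Δs = 10*(-k - 4)/(k**4 + 16*k**3 + 83*k**2 + 152*k + 84), as required.
Telescoping: Σ = s_(12) − s_(2) = -95/117 − (-5/8) = -175/936.

Σ = -175/936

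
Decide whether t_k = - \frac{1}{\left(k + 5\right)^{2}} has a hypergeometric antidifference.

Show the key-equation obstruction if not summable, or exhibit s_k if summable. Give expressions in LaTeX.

No — the linear system for f has no solution.

r(k) = (k + 5)**2/(k + 6)**2 after simplifying.
A = k**2 + 10*k + 25, B = k**2 + 12*k + 36, C = 1.
f must satisfy (k**2 + 10*k + 25)·f(k+1) − (k**2 + 10*k + 25)·f(k) = 1.
deg f ≤ 0 (via 2,2,0).
Generic f = c0 gives residual -1; -1 = 0 cannot hold, so t_k is not Gosper-summable.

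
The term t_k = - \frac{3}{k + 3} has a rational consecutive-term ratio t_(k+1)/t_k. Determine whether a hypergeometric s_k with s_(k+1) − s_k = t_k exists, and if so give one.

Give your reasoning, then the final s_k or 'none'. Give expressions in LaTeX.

none (Gosper's algorithm certifies no s_k)

Ratio r(k) = (k + 3)/(k + 4).
Normal form (A,B,C) = (k + 3, k + 4, 1).
Solve (k + 3)·f(k+1) − (k + 3)·f(k) = 1.
d = 0 from the (1,1,0) case.
Write f(k) = c0. Then LHS − RHS = -1, requiring -1 = 0: contradictory. No certificate.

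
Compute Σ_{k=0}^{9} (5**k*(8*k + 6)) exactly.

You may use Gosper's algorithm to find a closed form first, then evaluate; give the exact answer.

r(k) = 5*(4*k + 7)/(4*k + 3) after simplifying.
Normal form (A,B,C) = (5, 1, k + 3/4).
Need (5)·f(k+1) − (1)·f(k) = k + 3/4.
Bound: deg f ≤ 1.
Match coefficients ⇒ f(k) = (2*k - 1)/8.
So s_k = (B(k−1)f/C)·t_k = ((2*k - 1)/(2*(4*k + 3)))·t_k = 5**k*(2*k - 1).
Δs = 5**k*(8*k + 6), as required.
Σ_(k=0)^(9) t_k = s_(10) − s_(0) = 185546875 − (-1) = 185546876.

Σ = 185546876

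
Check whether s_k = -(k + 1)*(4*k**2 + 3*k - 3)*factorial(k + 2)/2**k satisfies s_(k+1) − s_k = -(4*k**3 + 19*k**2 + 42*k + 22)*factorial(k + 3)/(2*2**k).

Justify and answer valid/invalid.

s_(k+1) = -(k + 2)*(4*k**2 + 11*k + 4)*factorial(k + 3)/(2*2**k)
s_(k+1) − s_k = -(4*k**4 + 23*k**3 + 69*k**2 + 86*k + 30)*factorial(k + 2)/(2*2**k)
(s_(k+1) − s_k) − t_k = (4*k**3 + 15*k**2 + 31*k + 18)*factorial(k + 2)/2**k

Invalid: residual (4*k**3 + 15*k**2 + 31*k + 18)*factorial(k + 2)/2**k ≠ 0.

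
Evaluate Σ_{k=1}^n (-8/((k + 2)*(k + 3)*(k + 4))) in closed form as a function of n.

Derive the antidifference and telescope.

S(n) = n*(-n - 7)/(3*(n**2 + 7*n + 12))

r(k) = (k + 2)/(k + 5) after simplifying.
A = k + 2, B = k + 5, C = 1.
Key eq: (k + 2)·f(k+1) = (k + 4)·f(k) + (1).
Bound: deg f ≤ 2.
Solving with deg f ≤ 2: f(k) = k*(k + 5)/12.
Get s_k = R·t_k = 2*k*(-k - 5)/(3*(k + 2)*(k + 3)) with R(k) = B(k−1)f(k)/C(k) = k*(k + 4)*(k + 5)/12.
Check: Δs_k = -8/(k**3 + 9*k**2 + 26*k + 24). ✓
Evaluate: s_(n+1) = 2*(-n**2 - 7*n - 6)/(3*(n**2 + 7*n + 12)); subtract s_(1) = -1/3 ⇒ S(n) = n*(-n - 7)/(3*(n**2 + 7*n + 12)).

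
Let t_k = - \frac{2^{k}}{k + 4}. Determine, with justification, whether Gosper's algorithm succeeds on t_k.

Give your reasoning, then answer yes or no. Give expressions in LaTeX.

No — t_k has no hypergeometric antidifference.

The ratio is 2*(k + 4)/(k + 5).
So A=2*k + 8 and B=k + 5, with C=1.
Set up (2*k + 8)·f(k+1) − (k + 4)·f(k) − (1) = 0.
From deg A=1, deg B=1, deg C=0: d=-1.
Bound -1 < 0, so the key equation has no polynomial solution.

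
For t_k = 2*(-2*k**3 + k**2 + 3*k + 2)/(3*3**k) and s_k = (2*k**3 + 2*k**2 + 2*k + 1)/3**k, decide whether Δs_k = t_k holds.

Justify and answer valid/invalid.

Valid — Δs_k = t_k.

s_(k+1) = (2*k**3 + 8*k**2 + 12*k + 7)/(3*3**k)
s_(k+1) − s_k = 2*(-2*k**3 + k**2 + 3*k + 2)/(3*3**k)
(s_(k+1) − s_k) − t_k = 0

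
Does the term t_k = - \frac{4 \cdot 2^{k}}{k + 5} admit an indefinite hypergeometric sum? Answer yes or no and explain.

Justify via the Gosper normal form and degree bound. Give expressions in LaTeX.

Step 1: r(k) = 2*(k + 5)/(k + 6).
Normal form (A,B,C) = (2*k + 10, k + 6, 1).
Set up (2*k + 10)·f(k+1) − (k + 5)·f(k) − (1) = 0.
Bound: deg f ≤ -1.
Bound -1 < 0, so the key equation has no polynomial solution.

No. Not Gosper-summable.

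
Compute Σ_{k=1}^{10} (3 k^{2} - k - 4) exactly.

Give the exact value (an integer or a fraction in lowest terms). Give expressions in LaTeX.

Σ = 1060

Step 1: r(k) = (k - 3*(k + 1)**2 + 5)/(-3*k**2 + k + 4).
Factor: A=1; B=1; C=k**2 - k/3 - 4/3.
Key eq: (1)·f(k+1) = (1)·f(k) + (k**2 - k/3 - 4/3).
Degrees (0,0,2) ⇒ d ≤ 3.
Solve for f: f(k) = k*(k - 3)*(k + 1)/3 (degree 3 ≤ 3).
So s_k = (B(k−1)f/C)·t_k = (k*(k - 3)/(3*k - 4))·t_k = k*(k**2 - 2*k - 3).
Verify: 3*k**2 - k - 4 matches t_k.
Sum = s_(11) − s_(1); s_(11) = 1056, s_(1) = -4 ⇒ 1060.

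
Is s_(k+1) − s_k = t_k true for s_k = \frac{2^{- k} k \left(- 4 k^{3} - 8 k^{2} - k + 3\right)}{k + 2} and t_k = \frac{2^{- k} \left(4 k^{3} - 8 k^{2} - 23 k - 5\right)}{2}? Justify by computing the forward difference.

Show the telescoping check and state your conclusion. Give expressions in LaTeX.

s_(k+1) = -(k + 1)*(k + 4*(k + 1)**3 + 8*(k + 1)**2 - 2)/(2*2**k*(k + 3))
s_(k+1) − s_k = (4*k**5 + 8*k**4 - 47*k**3 - 137*k**2 - 106*k - 20)/(2*2**k*(k**2 + 5*k + 6))
(s_(k+1) − s_k) − t_k = (-4*k**4 - 8*k**3 + 31*k**2 + 57*k + 10)/(2*2**k*(k**2 + 5*k + 6))

Invalid: residual \frac{2^{- k} \left(- 4 k^{4} - 8 k^{3} + 31 k^{2} + 57 k + 10\right)}{2 \left(k^{2} + 5 k + 6\right)} ≠ 0.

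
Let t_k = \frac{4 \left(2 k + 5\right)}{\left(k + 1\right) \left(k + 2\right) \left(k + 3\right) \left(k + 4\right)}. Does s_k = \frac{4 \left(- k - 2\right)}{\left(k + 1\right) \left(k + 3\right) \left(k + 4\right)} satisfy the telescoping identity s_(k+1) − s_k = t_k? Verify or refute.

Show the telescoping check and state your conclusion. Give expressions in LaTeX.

s_(k+1) = 4*(-k - 3)/((k + 2)*(k + 4)*(k + 5))
s_(k+1) − s_k = 4*(2*k**2 + 9*k + 11)/(k**5 + 15*k**4 + 85*k**3 + 225*k**2 + 274*k + 120)
(s_(k+1) − s_k) − t_k = 8*(-3*k - 7)/(k**5 + 15*k**4 + 85*k**3 + 225*k**2 + 274*k + 120)

Invalid: residual \frac{8 \left(- 3 k - 7\right)}{k^{5} + 15 k^{4} + 85 k^{3} + 225 k^{2} + 274 k + 120} ≠ 0.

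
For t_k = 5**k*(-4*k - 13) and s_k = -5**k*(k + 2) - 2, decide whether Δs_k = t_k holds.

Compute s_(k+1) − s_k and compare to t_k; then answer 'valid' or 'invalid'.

valid (s_(k+1) − s_k reduces to t_k)

s_(k+1) = -5*5**k*(k + 3) - 2
s_(k+1) − s_k = 5**k*(-4*k - 13)
(s_(k+1) − s_k) − t_k = 0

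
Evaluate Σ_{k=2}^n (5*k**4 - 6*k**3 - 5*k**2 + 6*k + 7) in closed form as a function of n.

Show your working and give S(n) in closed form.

Step 1: r(k) = (5*k**4 + 14*k**3 + 7*k**2 - 2*k + 7)/(5*k**4 - 6*k**3 - 5*k**2 + 6*k + 7).
A = 1, B = 1, C = k**4 - 6*k**3/5 - k**2 + 6*k/5 + 7/5.
Solve (1)·f(k+1) − (1)·f(k) = k**4 - 6*k**3/5 - k**2 + 6*k/5 + 7/5.
deg f ≤ 5 (via 0,0,4).
Match coefficients ⇒ f(k) = k*(k**4 - 4*k**3 + 3*k**2 + 4*k + 3)/5.
R(k) = B(k−1)·f(k)/C(k) = k*(k**4 - 4*k**3 + 3*k**2 + 4*k + 3)/(5*k**4 - 6*k**3 - 5*k**2 + 6*k + 7); s_k = R·t_k = k*(k**4 - 4*k**3 + 3*k**2 + 4*k + 3).
Verify: 5*k**4 - 6*k**3 - 5*k**2 + 6*k + 7 matches t_k.
Σ_(k=2)^n t_k = s_(n+1) − s_(2) = (n**5 + n**4 - 3*n**3 - n**2 + 9*n + 7) − (14), i.e. n**5 + n**4 - 3*n**3 - n**2 + 9*n - 7.

S(n) = n**5 + n**4 - 3*n**3 - n**2 + 9*n - 7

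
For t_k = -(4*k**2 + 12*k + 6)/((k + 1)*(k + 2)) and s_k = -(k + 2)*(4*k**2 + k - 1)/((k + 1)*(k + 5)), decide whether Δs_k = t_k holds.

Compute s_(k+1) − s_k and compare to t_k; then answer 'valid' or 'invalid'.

Invalid: residual 3*(23*k**2 + 65*k + 32)/(k**4 + 14*k**3 + 65*k**2 + 112*k + 60) ≠ 0.

s_(k+1) = -(k + 3)*(k + 4*(k + 1)**2)/((k + 2)*(k + 6))
s_(k+1) − s_k = (-4*k**4 - 56*k**3 - 189*k**2 - 231*k - 84)/(k**4 + 14*k**3 + 65*k**2 + 112*k + 60)
(s_(k+1) − s_k) − t_k = 3*(23*k**2 + 65*k + 32)/(k**4 + 14*k**3 + 65*k**2 + 112*k + 60)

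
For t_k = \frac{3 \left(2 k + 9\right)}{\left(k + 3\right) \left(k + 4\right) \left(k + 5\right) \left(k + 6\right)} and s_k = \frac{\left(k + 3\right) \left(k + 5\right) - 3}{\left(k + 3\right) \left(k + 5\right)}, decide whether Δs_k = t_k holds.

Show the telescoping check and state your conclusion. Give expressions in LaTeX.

Valid: the claim telescopes to t_k.

s_(k+1) = ((k + 4)*(k + 6) - 3)/((k + 4)*(k + 6))
s_(k+1) − s_k = 3*(2*k + 9)/(k**4 + 18*k**3 + 119*k**2 + 342*k + 360)
(s_(k+1) − s_k) − t_k = 0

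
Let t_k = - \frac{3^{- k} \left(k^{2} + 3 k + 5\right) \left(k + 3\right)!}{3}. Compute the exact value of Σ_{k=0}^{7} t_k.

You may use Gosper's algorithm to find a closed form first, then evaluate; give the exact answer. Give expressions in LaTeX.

t_(k+1)/t_k = (k + 4)*(3*k + (k + 1)**2 + 8)/(3*(k**2 + 3*k + 5)).
Gosper form: A/B · C(k+1)/C(k) with A=k/3 + 4/3, B=1, C=k**2 + 3*k + 5.
f must satisfy (k/3 + 4/3)·f(k+1) − (1)·f(k) = k**2 + 3*k + 5.
d = 1 from the (1,0,2) case.
Match coefficients ⇒ f(k) = 3*(k + 1).
Get s_k = R·t_k = -(k + 1)*factorial(k + 3)/3**k with R(k) = B(k−1)f(k)/C(k) = 3*(k + 1)/(k**2 + 3*k + 5).
Δs = -(k**2 + 3*k + 5)*factorial(k + 3)/(3*3**k), as required.
Telescoping: Σ = s_(8) − s_(0) = -492800/9 − (-6) = -492746/9.

Σ = -492746/9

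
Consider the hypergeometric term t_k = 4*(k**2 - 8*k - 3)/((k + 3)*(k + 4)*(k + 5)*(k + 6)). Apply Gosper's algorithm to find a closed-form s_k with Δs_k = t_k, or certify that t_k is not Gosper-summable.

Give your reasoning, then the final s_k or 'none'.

s_k = k*(-k**2 - 132*k + 13)/(30*(k + 3)*(k + 4)*(k + 5))

Compute t_(k+1)/t_k: get (k + 3)*(8*k - (k + 1)**2 + 11)/((k + 7)*(-k**2 + 8*k + 3)).
So A=k + 3 and B=k + 7, with C=k**2 - 8*k - 3.
Need (k + 3)·f(k+1) − (k + 6)·f(k) = k**2 - 8*k - 3.
Bound: deg f ≤ 3.
Coefficient equations give f(k) = -k*(k**2 + 132*k - 13)/120.
So s_k = (B(k−1)f/C)·t_k = (-k*(k + 6)*(k**2 + 132*k - 13)/(120*(k**2 - 8*k - 3)))·t_k = k*(-k**2 - 132*k + 13)/(30*(k + 3)*(k + 4)*(k + 5)).
s_(k+1) − s_k = 4*(k**2 - 8*k - 3)/(k**4 + 18*k**3 + 119*k**2 + 342*k + 360) = t_k.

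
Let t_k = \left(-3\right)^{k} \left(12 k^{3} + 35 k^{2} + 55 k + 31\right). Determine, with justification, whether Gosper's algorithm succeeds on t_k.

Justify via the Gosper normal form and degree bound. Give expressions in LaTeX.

t_(k+1)/t_k = 3*(-12*k**3 - 71*k**2 - 161*k - 133)/(12*k**3 + 35*k**2 + 55*k + 31).
Factor: A=-3; B=1; C=k**3 + 35*k**2/12 + 55*k/12 + 31/12.
f must satisfy (-3)·f(k+1) − (1)·f(k) = k**3 + 35*k**2/12 + 55*k/12 + 31/12.
Bound: deg f ≤ 3.
Match coefficients ⇒ f(k) = -(3*k**3 + 2*k**2 + 4*k + 1)/12.
Get s_k = R·t_k = (-3)**k*(-3*k**3 - 2*k**2 - 4*k - 1) with R(k) = B(k−1)f(k)/C(k) = -(3*k**3 + 2*k**2 + 4*k + 1)/(12*k**3 + 35*k**2 + 55*k + 31).
Δs = (-3)**k*(12*k**3 + 35*k**2 + 55*k + 31), as required.

Yes. s_k = \left(-3\right)^{k} \left(- 3 k^{3} - 2 k^{2} - 4 k - 1\right).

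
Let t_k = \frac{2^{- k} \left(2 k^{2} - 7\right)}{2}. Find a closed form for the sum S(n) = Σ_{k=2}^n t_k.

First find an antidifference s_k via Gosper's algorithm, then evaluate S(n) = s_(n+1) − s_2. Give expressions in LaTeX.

S(n) = 2^{- n - 2} \left(15 \cdot 2^{n} - 4 n^{2} - 16 n - 10\right)

t_(k+1)/t_k = (2*(k + 1)**2 - 7)/(2*(2*k**2 - 7)).
A = 1/2, B = 1, C = k**2 - 7/2.
Solve (1/2)·f(k+1) − (1)·f(k) = k**2 - 7/2.
Bound: deg f ≤ 2.
Solving with deg f ≤ 2: f(k) = -2*k**2 - 4*k + 1.
Get s_k = R·t_k = (-2*k**2 - 4*k + 1)/2**k with R(k) = B(k−1)f(k)/C(k) = -2*(2*k**2 + 4*k - 1)/(2*k**2 - 7).
s_(k+1) − s_k = (2*k**2 - 7)/(2*2**k) = t_k.
Σ_(k=2)^n t_k = s_(n+1) − s_(2) = (2**(-n - 1)*(-2*n**2 - 8*n - 5)) − (-15/4), i.e. 2**(-n - 2)*(15*2**n - 4*n**2 - 16*n - 10).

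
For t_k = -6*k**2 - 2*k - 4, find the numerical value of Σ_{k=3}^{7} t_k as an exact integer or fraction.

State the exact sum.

Ratio r(k) = (k + 3*(k + 1)**2 + 3)/(3*k**2 + k + 2).
Factor: A=1; B=1; C=k**2 + k/3 + 2/3.
Set up (1)·f(k+1) − (1)·f(k) − (k**2 + k/3 + 2/3) = 0.
From deg A=0, deg B=0, deg C=2: d=3.
Match coefficients ⇒ f(k) = k*(k**2 - k + 2)/3.
Get s_k = R·t_k = 2*k*(-k**2 + k - 2) with R(k) = B(k−1)f(k)/C(k) = k*(k**2 - k + 2)/(3*k**2 + k + 2).
Check: Δs_k = -6*k**2 - 2*k - 4. ✓
Telescoping: Σ = s_(8) − s_(3) = -928 − (-48) = -880.

Σ = -880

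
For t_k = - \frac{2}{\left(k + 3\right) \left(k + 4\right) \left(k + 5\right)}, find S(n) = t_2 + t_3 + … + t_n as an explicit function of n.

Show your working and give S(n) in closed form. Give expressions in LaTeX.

S(n) = \frac{- n^{2} - 9 n + 10}{30 \left(n^{2} + 9 n + 20\right)}

Step 1: r(k) = (k + 3)/(k + 6).
Normal form (A,B,C) = (k + 3, k + 6, 1).
f must satisfy (k + 3)·f(k+1) − (k + 5)·f(k) = 1.
d = 2 from the (1,1,0) case.
Solve for f: f(k) = k*(k + 7)/24 (degree 2 ≤ 2).
R(k) = B(k−1)·f(k)/C(k) = k*(k + 5)*(k + 7)/24; s_k = R·t_k = k*(-k - 7)/(12*(k + 3)*(k + 4)).
Check: Δs_k = -2/(k**3 + 12*k**2 + 47*k + 60). ✓
Evaluate: s_(n+1) = (-n**2 - 9*n - 8)/(12*(n**2 + 9*n + 20)); subtract s_(2) = -1/20 ⇒ S(n) = (-n**2 - 9*n + 10)/(30*(n**2 + 9*n + 20)).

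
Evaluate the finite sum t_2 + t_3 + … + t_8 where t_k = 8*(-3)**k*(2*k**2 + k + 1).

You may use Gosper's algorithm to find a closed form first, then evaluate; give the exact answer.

Σ = 5708160

Step 1: r(k) = 3*(-2*k**2 - 5*k - 4)/(2*k**2 + k + 1).
Gosper form: A/B · C(k+1)/C(k) with A=-3, B=1, C=k**2 + k/2 + 1/2.
Key eq: (-3)·f(k+1) = (1)·f(k) + (k**2 + k/2 + 1/2).
d = 2 from the (0,0,2) case.
Solve for f: f(k) = -(2*k**2 - 2*k + 1)/8 (degree 2 ≤ 2).
Then R = B(k−1)f/C = -(2*k**2 - 2*k + 1)/(4*(2*k**2 + k + 1)), so s_k = R(k)·t_k = (-3)**k*(-4*k**2 + 4*k - 2).
Δs = 8*(-3)**k*(2*k**2 + k + 1), as required.
Evaluate s at k=9 and k=2: 5708070 and -90; difference 5708160.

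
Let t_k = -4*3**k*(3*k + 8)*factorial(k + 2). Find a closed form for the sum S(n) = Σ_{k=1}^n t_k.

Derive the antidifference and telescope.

S(n) = -12*3**n*factorial(n + 3) + 72

t_(k+1)/t_k = 3*(k + 3)*(3*k + 11)/(3*k + 8).
So A=3*k + 9 and B=1, with C=k + 8/3.
Key eq: (3*k + 9)·f(k+1) = (1)·f(k) + (k + 8/3).
deg f ≤ 0 (via 1,0,1).
Solving with deg f ≤ 0: f(k) = 1/3.
Get s_k = R·t_k = -4*3**k*factorial(k + 2) with R(k) = B(k−1)f(k)/C(k) = 1/(3*k + 8).
s_(k+1) − s_k = -4*3**k*(3*k + 8)*factorial(k + 2) = t_k.
s_(n+1) = -12*3**n*factorial(n + 3) and s_(1) = -72, so S(n) = -12*3**n*factorial(n + 3) + 72.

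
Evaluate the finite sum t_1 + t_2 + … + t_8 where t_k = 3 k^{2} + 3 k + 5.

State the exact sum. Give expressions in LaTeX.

Step 1: r(k) = (3*k**2 + 9*k + 11)/(3*k**2 + 3*k + 5).
Normal form (A,B,C) = (1, 1, k**2 + k + 5/3).
f must satisfy (1)·f(k+1) − (1)·f(k) = k**2 + k + 5/3.
From deg A=0, deg B=0, deg C=2: d=3.
Match coefficients ⇒ f(k) = k*(k**2 + 4)/3.
So s_k = (B(k−1)f/C)·t_k = (k*(k**2 + 4)/(3*k**2 + 3*k + 5))·t_k = k*(k**2 + 4).
Verify: 3*k**2 + 3*k + 5 matches t_k.
Telescoping: Σ = s_(9) − s_(1) = 765 − (5) = 760.

Σ = 760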